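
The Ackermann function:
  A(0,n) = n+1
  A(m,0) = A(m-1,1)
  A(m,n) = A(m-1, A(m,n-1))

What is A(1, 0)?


A(1, 0) = A(0, 1)
  A(0, 1) = 2
Result: A(1, 0) = 2

2


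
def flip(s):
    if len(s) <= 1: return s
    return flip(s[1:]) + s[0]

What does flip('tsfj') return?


flip('tsfj') = flip('sfj') + 't'
flip('sfj') = flip('fj') + 's'
flip('fj') = flip('j') + 'f'
flip('j') = 'j'  (base case)
Concatenating: 'j' + 'f' + 's' + 't' = 'jfst'

jfst


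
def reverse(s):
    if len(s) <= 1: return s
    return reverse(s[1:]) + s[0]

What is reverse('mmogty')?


reverse('mmogty') = reverse('mogty') + 'm'
reverse('mogty') = reverse('ogty') + 'm'
reverse('ogty') = reverse('gty') + 'o'
reverse('gty') = reverse('ty') + 'g'
reverse('ty') = reverse('y') + 't'
reverse('y') = 'y'  (base case)
Concatenating: 'y' + 't' + 'g' + 'o' + 'm' + 'm' = 'ytgomm'

ytgomm


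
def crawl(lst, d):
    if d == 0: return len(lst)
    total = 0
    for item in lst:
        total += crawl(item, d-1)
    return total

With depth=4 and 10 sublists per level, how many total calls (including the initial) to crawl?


At depth 0 (root): 1 call
At depth 1: each of 1 parents calls crawl on 10 children = 10 calls
At depth 2: each of 10 parents calls crawl on 10 children = 100 calls
At depth 3: each of 100 parents calls crawl on 10 children = 1000 calls
At depth 4: each of 1000 parents calls crawl on 10 children = 10000 calls
Total: 1 + 10 + 100 + 1000 + 10000 = 11111

11111


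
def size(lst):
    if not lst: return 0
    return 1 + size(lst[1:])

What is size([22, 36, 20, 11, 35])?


size([22, 36, 20, 11, 35]) = 1 + size([36, 20, 11, 35])
size([36, 20, 11, 35]) = 1 + size([20, 11, 35])
size([20, 11, 35]) = 1 + size([11, 35])
size([11, 35]) = 1 + size([35])
size([35]) = 1 + size([])
size([]) = 0  (base case)
Unwinding: 1 + 1 + 1 + 1 + 1 + 0 = 5

5


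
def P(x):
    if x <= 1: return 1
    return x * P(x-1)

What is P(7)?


P(7)
= 7 * P(6)
= 7 * 6 * P(5)
= 7 * 6 * 5 * P(4)
= 7 * 6 * 5 * 4 * P(3)
= 7 * 6 * 5 * 4 * 3 * P(2)
= 7 * 6 * 5 * 4 * 3 * 2 * P(1)
= 7 * 6 * 5 * 4 * 3 * 2 * 1
= 5040

5040


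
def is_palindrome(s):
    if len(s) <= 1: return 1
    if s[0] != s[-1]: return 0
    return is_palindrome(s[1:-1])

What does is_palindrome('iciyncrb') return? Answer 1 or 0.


is_palindrome('iciyncrb'): s[0]='i' != s[-1]='b' -> return 0
Result: 0 (not a palindrome)

0


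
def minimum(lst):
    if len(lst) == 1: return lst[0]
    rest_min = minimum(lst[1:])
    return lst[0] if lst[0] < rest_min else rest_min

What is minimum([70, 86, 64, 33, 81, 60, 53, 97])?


minimum([70, 86, 64, 33, 81, 60, 53, 97]): compare 70 with minimum([86, 64, 33, 81, 60, 53, 97])
minimum([86, 64, 33, 81, 60, 53, 97]): compare 86 with minimum([64, 33, 81, 60, 53, 97])
minimum([64, 33, 81, 60, 53, 97]): compare 64 with minimum([33, 81, 60, 53, 97])
minimum([33, 81, 60, 53, 97]): compare 33 with minimum([81, 60, 53, 97])
minimum([81, 60, 53, 97]): compare 81 with minimum([60, 53, 97])
minimum([60, 53, 97]): compare 60 with minimum([53, 97])
minimum([53, 97]): compare 53 with minimum([97])
minimum([97]) = 97  (base case)
Compare 53 with 97 -> 53
Compare 60 with 53 -> 53
Compare 81 with 53 -> 53
Compare 33 with 53 -> 33
Compare 64 with 33 -> 33
Compare 86 with 33 -> 33
Compare 70 with 33 -> 33

33


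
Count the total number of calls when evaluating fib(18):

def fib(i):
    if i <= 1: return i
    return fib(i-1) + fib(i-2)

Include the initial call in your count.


Let C(n) = total calls for fib(n)
C(0) = 1, C(1) = 1
C(2) = 1 + C(1) + C(0) = 1 + 1 + 1 = 3
C(3) = 1 + C(2) + C(1) = 1 + 3 + 1 = 5
C(4) = 1 + C(3) + C(2) = 1 + 5 + 3 = 9
C(5) = 1 + C(4) + C(3) = 1 + 9 + 5 = 15
C(6) = 1 + C(5) + C(4) = 1 + 15 + 9 = 25
C(7) = 1 + C(6) + C(5) = 1 + 25 + 15 = 41
C(8) = 1 + C(7) + C(6) = 1 + 41 + 25 = 67
C(9) = 1 + C(8) + C(7) = 1 + 67 + 41 = 109
C(10) = 1 + C(9) + C(8) = 1 + 109 + 67 = 177
C(11) = 1 + C(10) + C(9) = 1 + 177 + 109 = 287
C(12) = 1 + C(11) + C(10) = 1 + 287 + 177 = 465
C(13) = 1 + C(12) + C(11) = 1 + 465 + 287 = 753
C(14) = 1 + C(13) + C(12) = 1 + 753 + 465 = 1219
C(15) = 1 + C(14) + C(13) = 1 + 1219 + 753 = 1973
C(16) = 1 + C(15) + C(14) = 1 + 1973 + 1219 = 3193
C(17) = 1 + C(16) + C(15) = 1 + 3193 + 1973 = 5167
C(18) = 1 + C(17) + C(16) = 1 + 5167 + 3193 = 8361

8361


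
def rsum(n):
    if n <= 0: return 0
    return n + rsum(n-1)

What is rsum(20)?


rsum(20)
= 20 + 19 + 18 + 17 + 16 + 15 + 14 + 13 + 12 + 11 + 10 + 9 + 8 + 7 + 6 + 5 + 4 + 3 + 2 + 1 + rsum(0)
= 20 + 19 + 18 + 17 + 16 + 15 + 14 + 13 + 12 + 11 + 10 + 9 + 8 + 7 + 6 + 5 + 4 + 3 + 2 + 1 + 0
= 210

210


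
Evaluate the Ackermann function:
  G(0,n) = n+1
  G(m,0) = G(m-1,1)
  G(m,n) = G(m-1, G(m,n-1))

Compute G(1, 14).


G(1, 14) = G(0, G(1, 13))
  G(1, 13) = G(0, G(1, 12))
    G(1, 12) = G(0, G(1, 11))
      G(1, 11) = G(0, G(1, 10))
        G(1, 10) = G(0, G(1, 9))
          G(1, 9) = G(0, G(1, 8))
          G(1, 8) = G(0, G(1, 7))
          G(1, 7) = G(0, G(1, 6))
          G(1, 6) = G(0, G(1, 5))
          G(1, 5) = G(0, G(1, 4))
          G(1, 4) = G(0, G(1, 3))
          G(1, 3) = G(0, G(1, 2))
          G(1, 2) = G(0, G(1, 1))
          G(1, 1) = G(0, G(1, 0))
          G(1, 0) = G(0, 1)
          G(0, 1) = 2
            = G(0, 2)
          G(0, 2) = 3
            = G(0, 3)
          G(0, 3) = 4
            = G(0, 4)
          G(0, 4) = 5
            = G(0, 5)
          G(0, 5) = 6
            = G(0, 6)
... (trace truncated)
Result: G(1, 14) = 16

16


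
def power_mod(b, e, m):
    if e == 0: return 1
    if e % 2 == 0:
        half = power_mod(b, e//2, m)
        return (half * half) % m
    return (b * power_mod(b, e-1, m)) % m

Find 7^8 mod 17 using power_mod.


power_mod(7, 8, 17): e is even, compute power_mod(7, 4, 17)
  power_mod(7, 4, 17): e is even, compute power_mod(7, 2, 17)
    power_mod(7, 2, 17): e is even, compute power_mod(7, 1, 17)
      power_mod(7, 1, 17): e is odd, compute power_mod(7, 0, 17)
        power_mod(7, 0, 17) = 1
      (7 * 1) % 17 = 7
    half=7, (7*7) % 17 = 15
  half=15, (15*15) % 17 = 4
half=4, (4*4) % 17 = 16

16


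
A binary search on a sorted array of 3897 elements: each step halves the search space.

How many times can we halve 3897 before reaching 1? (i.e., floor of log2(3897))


3897 / 2 = 1948
1948 / 2 = 974
974 / 2 = 487
487 / 2 = 243
243 / 2 = 121
121 / 2 = 60
60 / 2 = 30
30 / 2 = 15
15 / 2 = 7
7 / 2 = 3
3 / 2 = 1
Reached 1 after 11 halvings

11


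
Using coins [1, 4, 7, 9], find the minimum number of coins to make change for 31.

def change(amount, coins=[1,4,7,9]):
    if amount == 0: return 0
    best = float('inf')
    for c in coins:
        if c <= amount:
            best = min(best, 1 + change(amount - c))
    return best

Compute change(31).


Building up with DP:
change(0) = 0
change(1) = min(1+change(0)=1+0=1) = 1
change(2) = min(1+change(1)=1+1=2) = 2
change(3) = min(1+change(2)=1+2=3) = 3
change(4) = min(1+change(3)=1+3=4, 1+change(0)=1+0=1) = 1
change(5) = min(1+change(4)=1+1=2, 1+change(1)=1+1=2) = 2
change(6) = min(1+change(5)=1+2=3, 1+change(2)=1+2=3) = 3
change(7) = min(1+change(6)=1+3=4, 1+change(3)=1+3=4, 1+change(0)=1+0=1) = 1
change(8) = min(1+change(7)=1+1=2, 1+change(4)=1+1=2, 1+change(1)=1+1=2) = 2
change(9) = min(1+change(8)=1+2=3, 1+change(5)=1+2=3, 1+change(2)=1+2=3, 1+change(0)=1+0=1) = 1
change(10) = min(1+change(9)=1+1=2, 1+change(6)=1+3=4, 1+change(3)=1+3=4, 1+change(1)=1+1=2) = 2
change(11) = min(1+change(10)=1+2=3, 1+change(7)=1+1=2, 1+change(4)=1+1=2, 1+change(2)=1+2=3) = 2
change(12) = min(1+change(11)=1+2=3, 1+change(8)=1+2=3, 1+change(5)=1+2=3, 1+change(3)=1+3=4) = 3
change(13) = min(1+change(12)=1+3=4, 1+change(9)=1+1=2, 1+change(6)=1+3=4, 1+change(4)=1+1=2) = 2
change(14) = min(1+change(13)=1+2=3, 1+change(10)=1+2=3, 1+change(7)=1+1=2, 1+change(5)=1+2=3) = 2
change(15) = min(1+change(14)=1+2=3, 1+change(11)=1+2=3, 1+change(8)=1+2=3, 1+change(6)=1+3=4) = 3
change(16) = min(1+change(15)=1+3=4, 1+change(12)=1+3=4, 1+change(9)=1+1=2, 1+change(7)=1+1=2) = 2
change(17) = min(1+change(16)=1+2=3, 1+change(13)=1+2=3, 1+change(10)=1+2=3, 1+change(8)=1+2=3) = 3
change(18) = min(1+change(17)=1+3=4, 1+change(14)=1+2=3, 1+change(11)=1+2=3, 1+change(9)=1+1=2) = 2
change(19) = min(1+change(18)=1+2=3, 1+change(15)=1+3=4, 1+change(12)=1+3=4, 1+change(10)=1+2=3) = 3
change(20) = min(1+change(19)=1+3=4, 1+change(16)=1+2=3, 1+change(13)=1+2=3, 1+change(11)=1+2=3) = 3
change(21) = min(1+change(20)=1+3=4, 1+change(17)=1+3=4, 1+change(14)=1+2=3, 1+change(12)=1+3=4) = 3
change(22) = min(1+change(21)=1+3=4, 1+change(18)=1+2=3, 1+change(15)=1+3=4, 1+change(13)=1+2=3) = 3
change(23) = min(1+change(22)=1+3=4, 1+change(19)=1+3=4, 1+change(16)=1+2=3, 1+change(14)=1+2=3) = 3
change(24) = min(1+change(23)=1+3=4, 1+change(20)=1+3=4, 1+change(17)=1+3=4, 1+change(15)=1+3=4) = 4
change(25) = min(1+change(24)=1+4=5, 1+change(21)=1+3=4, 1+change(18)=1+2=3, 1+change(16)=1+2=3) = 3
change(26) = min(1+change(25)=1+3=4, 1+change(22)=1+3=4, 1+change(19)=1+3=4, 1+change(17)=1+3=4) = 4
change(27) = min(1+change(26)=1+4=5, 1+change(23)=1+3=4, 1+change(20)=1+3=4, 1+change(18)=1+2=3) = 3
change(28) = min(1+change(27)=1+3=4, 1+change(24)=1+4=5, 1+change(21)=1+3=4, 1+change(19)=1+3=4) = 4
change(29) = min(1+change(28)=1+4=5, 1+change(25)=1+3=4, 1+change(22)=1+3=4, 1+change(20)=1+3=4) = 4
change(30) = min(1+change(29)=1+4=5, 1+change(26)=1+4=5, 1+change(23)=1+3=4, 1+change(21)=1+3=4) = 4
change(31) = min(1+change(30)=1+4=5, 1+change(27)=1+3=4, 1+change(24)=1+4=5, 1+change(22)=1+3=4) = 4

4


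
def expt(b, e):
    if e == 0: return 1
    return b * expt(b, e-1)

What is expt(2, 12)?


expt(2, 12)
= 2 * expt(2, 11)
= 2 * 2 * expt(2, 10)
= 2 * 2 * 2 * expt(2, 9)
= 2 * 2 * 2 * 2 * expt(2, 8)
= 2 * 2 * 2 * 2 * 2 * expt(2, 7)
= 2 * 2 * 2 * 2 * 2 * 2 * expt(2, 6)
= 2 * 2 * 2 * 2 * 2 * 2 * 2 * expt(2, 5)
= 2 * 2 * 2 * 2 * 2 * 2 * 2 * 2 * expt(2, 4)
= 2 * 2 * 2 * 2 * 2 * 2 * 2 * 2 * 2 * expt(2, 3)
= 2 * 2 * 2 * 2 * 2 * 2 * 2 * 2 * 2 * 2 * expt(2, 2)
= 2 * 2 * 2 * 2 * 2 * 2 * 2 * 2 * 2 * 2 * 2 * expt(2, 1)
= 2 * 2 * 2 * 2 * 2 * 2 * 2 * 2 * 2 * 2 * 2 * 2 * expt(2, 0)
= 2 * 2 * 2 * 2 * 2 * 2 * 2 * 2 * 2 * 2 * 2 * 2 * 1
= 4096

4096


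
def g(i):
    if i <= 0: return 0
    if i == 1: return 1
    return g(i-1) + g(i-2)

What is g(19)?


Computing g(19) bottom-up:
g(0) = 0
g(1) = 1
g(2) = g(1) + g(0) = 1 + 0 = 1
g(3) = g(2) + g(1) = 1 + 1 = 2
g(4) = g(3) + g(2) = 2 + 1 = 3
g(5) = g(4) + g(3) = 3 + 2 = 5
g(6) = g(5) + g(4) = 5 + 3 = 8
g(7) = g(6) + g(5) = 8 + 5 = 13
g(8) = g(7) + g(6) = 13 + 8 = 21
g(9) = g(8) + g(7) = 21 + 13 = 34
g(10) = g(9) + g(8) = 34 + 21 = 55
g(11) = g(10) + g(9) = 55 + 34 = 89
g(12) = g(11) + g(10) = 89 + 55 = 144
g(13) = g(12) + g(11) = 144 + 89 = 233
g(14) = g(13) + g(12) = 233 + 144 = 377
g(15) = g(14) + g(13) = 377 + 233 = 610
g(16) = g(15) + g(14) = 610 + 377 = 987
g(17) = g(16) + g(15) = 987 + 610 = 1597
g(18) = g(17) + g(16) = 1597 + 987 = 2584
g(19) = g(18) + g(17) = 2584 + 1597 = 4181

4181


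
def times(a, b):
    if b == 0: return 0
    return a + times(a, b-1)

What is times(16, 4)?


times(16, 4) = 16 + times(16, 3)
times(16, 3) = 16 + times(16, 2)
times(16, 2) = 16 + times(16, 1)
times(16, 1) = 16 + times(16, 0)
times(16, 0) = 0  (base case)
Total: 16 + 16 + 16 + 16 + 0 = 64

64


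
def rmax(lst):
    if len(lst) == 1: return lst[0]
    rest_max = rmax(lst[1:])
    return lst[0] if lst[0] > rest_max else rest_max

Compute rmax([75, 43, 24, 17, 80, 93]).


rmax([75, 43, 24, 17, 80, 93]): compare 75 with rmax([43, 24, 17, 80, 93])
rmax([43, 24, 17, 80, 93]): compare 43 with rmax([24, 17, 80, 93])
rmax([24, 17, 80, 93]): compare 24 with rmax([17, 80, 93])
rmax([17, 80, 93]): compare 17 with rmax([80, 93])
rmax([80, 93]): compare 80 with rmax([93])
rmax([93]) = 93  (base case)
Compare 80 with 93 -> 93
Compare 17 with 93 -> 93
Compare 24 with 93 -> 93
Compare 43 with 93 -> 93
Compare 75 with 93 -> 93

93


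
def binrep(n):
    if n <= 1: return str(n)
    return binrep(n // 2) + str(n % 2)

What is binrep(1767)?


binrep(1767) = binrep(883) + '1'
binrep(883) = binrep(441) + '1'
binrep(441) = binrep(220) + '1'
binrep(220) = binrep(110) + '0'
binrep(110) = binrep(55) + '0'
binrep(55) = binrep(27) + '1'
binrep(27) = binrep(13) + '1'
binrep(13) = binrep(6) + '1'
binrep(6) = binrep(3) + '0'
binrep(3) = binrep(1) + '1'
binrep(1) = '1'  (base case)
Concatenating: '1' + '1' + '0' + '1' + '1' + '1' + '0' + '0' + '1' + '1' + '1' = '11011100111'

11011100111


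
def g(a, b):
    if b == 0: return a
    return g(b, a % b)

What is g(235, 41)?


g(235, 41) = g(41, 30)
g(41, 30) = g(30, 11)
g(30, 11) = g(11, 8)
g(11, 8) = g(8, 3)
g(8, 3) = g(3, 2)
g(3, 2) = g(2, 1)
g(2, 1) = g(1, 0)
g(1, 0) = 1  (base case)

1


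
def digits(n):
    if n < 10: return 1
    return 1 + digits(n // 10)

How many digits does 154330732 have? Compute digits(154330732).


digits(154330732) = 1 + digits(15433073)
digits(15433073) = 1 + digits(1543307)
digits(1543307) = 1 + digits(154330)
digits(154330) = 1 + digits(15433)
digits(15433) = 1 + digits(1543)
digits(1543) = 1 + digits(154)
digits(154) = 1 + digits(15)
digits(15) = 1 + digits(1)
digits(1) = 1  (base case: 1 < 10)
Unwinding: 1 + 1 + 1 + 1 + 1 + 1 + 1 + 1 + 1 = 9

9


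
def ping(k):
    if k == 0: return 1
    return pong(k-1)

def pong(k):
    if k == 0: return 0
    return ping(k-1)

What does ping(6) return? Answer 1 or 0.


ping(6) = pong(5)
pong(5) = ping(4)
ping(4) = pong(3)
pong(3) = ping(2)
ping(2) = pong(1)
pong(1) = ping(0)
ping(0) = 1  (base case)
Result: 1

1


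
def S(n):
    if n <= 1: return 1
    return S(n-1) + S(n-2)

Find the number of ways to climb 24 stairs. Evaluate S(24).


Building up from base cases:
S(0) = 1
S(1) = 1
S(2) = S(1) + S(0) = 1 + 1 = 2
S(3) = S(2) + S(1) = 2 + 1 = 3
S(4) = S(3) + S(2) = 3 + 2 = 5
S(5) = S(4) + S(3) = 5 + 3 = 8
S(6) = S(5) + S(4) = 8 + 5 = 13
S(7) = S(6) + S(5) = 13 + 8 = 21
S(8) = S(7) + S(6) = 21 + 13 = 34
S(9) = S(8) + S(7) = 34 + 21 = 55
S(10) = S(9) + S(8) = 55 + 34 = 89
S(11) = S(10) + S(9) = 89 + 55 = 144
S(12) = S(11) + S(10) = 144 + 89 = 233
S(13) = S(12) + S(11) = 233 + 144 = 377
S(14) = S(13) + S(12) = 377 + 233 = 610
S(15) = S(14) + S(13) = 610 + 377 = 987
S(16) = S(15) + S(14) = 987 + 610 = 1597
S(17) = S(16) + S(15) = 1597 + 987 = 2584
S(18) = S(17) + S(16) = 2584 + 1597 = 4181
S(19) = S(18) + S(17) = 4181 + 2584 = 6765
S(20) = S(19) + S(18) = 6765 + 4181 = 10946
S(21) = S(20) + S(19) = 10946 + 6765 = 17711
S(22) = S(21) + S(20) = 17711 + 10946 = 28657
S(23) = S(22) + S(21) = 28657 + 17711 = 46368
S(24) = S(23) + S(22) = 46368 + 28657 = 75025

75025


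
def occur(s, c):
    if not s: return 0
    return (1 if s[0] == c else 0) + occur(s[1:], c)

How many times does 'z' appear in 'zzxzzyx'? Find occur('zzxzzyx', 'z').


s[0]='z' == 'z' -> 1
s[0]='z' == 'z' -> 1
s[0]='x' != 'z' -> 0
s[0]='z' == 'z' -> 1
s[0]='z' == 'z' -> 1
s[0]='y' != 'z' -> 0
s[0]='x' != 'z' -> 0
Sum: 1 + 1 + 0 + 1 + 1 + 0 + 0 = 4

4


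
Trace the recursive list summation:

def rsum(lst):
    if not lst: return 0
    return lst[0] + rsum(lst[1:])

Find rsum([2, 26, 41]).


rsum([2, 26, 41]) = 2 + rsum([26, 41])
rsum([26, 41]) = 26 + rsum([41])
rsum([41]) = 41 + rsum([])
rsum([]) = 0  (base case)
Total: 2 + 26 + 41 + 0 = 69

69


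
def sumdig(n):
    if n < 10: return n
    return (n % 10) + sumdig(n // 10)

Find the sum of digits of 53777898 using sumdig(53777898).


sumdig(53777898) = 8 + sumdig(5377789)
sumdig(5377789) = 9 + sumdig(537778)
sumdig(537778) = 8 + sumdig(53777)
sumdig(53777) = 7 + sumdig(5377)
sumdig(5377) = 7 + sumdig(537)
sumdig(537) = 7 + sumdig(53)
sumdig(53) = 3 + sumdig(5)
sumdig(5) = 5  (base case)
Total: 8 + 9 + 8 + 7 + 7 + 7 + 3 + 5 = 54

54


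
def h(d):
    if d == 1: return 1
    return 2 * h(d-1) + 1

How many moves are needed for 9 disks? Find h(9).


h(9) = 2 * h(8) + 1
h(8) = 2 * h(7) + 1
h(7) = 2 * h(6) + 1
h(6) = 2 * h(5) + 1
h(5) = 2 * h(4) + 1
h(4) = 2 * h(3) + 1
h(3) = 2 * h(2) + 1
h(2) = 2 * h(1) + 1
h(1) = 1  (base case)
h(2) = 2 * 1 + 1 = 3
h(3) = 2 * 3 + 1 = 7
h(4) = 2 * 7 + 1 = 15
h(5) = 2 * 15 + 1 = 31
h(6) = 2 * 31 + 1 = 63
h(7) = 2 * 63 + 1 = 127
h(8) = 2 * 127 + 1 = 255
h(9) = 2 * 255 + 1 = 511

511


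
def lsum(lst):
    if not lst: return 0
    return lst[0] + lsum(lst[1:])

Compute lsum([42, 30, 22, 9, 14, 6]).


lsum([42, 30, 22, 9, 14, 6]) = 42 + lsum([30, 22, 9, 14, 6])
lsum([30, 22, 9, 14, 6]) = 30 + lsum([22, 9, 14, 6])
lsum([22, 9, 14, 6]) = 22 + lsum([9, 14, 6])
lsum([9, 14, 6]) = 9 + lsum([14, 6])
lsum([14, 6]) = 14 + lsum([6])
lsum([6]) = 6 + lsum([])
lsum([]) = 0  (base case)
Total: 42 + 30 + 22 + 9 + 14 + 6 + 0 = 123

123


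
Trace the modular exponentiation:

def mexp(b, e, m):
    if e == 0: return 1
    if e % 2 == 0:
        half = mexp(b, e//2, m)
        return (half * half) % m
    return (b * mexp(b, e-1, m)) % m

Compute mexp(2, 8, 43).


mexp(2, 8, 43): e is even, compute mexp(2, 4, 43)
  mexp(2, 4, 43): e is even, compute mexp(2, 2, 43)
    mexp(2, 2, 43): e is even, compute mexp(2, 1, 43)
      mexp(2, 1, 43): e is odd, compute mexp(2, 0, 43)
        mexp(2, 0, 43) = 1
      (2 * 1) % 43 = 2
    half=2, (2*2) % 43 = 4
  half=4, (4*4) % 43 = 16
half=16, (16*16) % 43 = 41

41


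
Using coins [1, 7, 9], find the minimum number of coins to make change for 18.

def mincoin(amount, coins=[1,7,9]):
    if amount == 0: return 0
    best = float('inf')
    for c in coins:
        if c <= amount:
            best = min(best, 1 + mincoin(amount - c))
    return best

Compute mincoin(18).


Building up with DP:
mincoin(0) = 0
mincoin(1) = min(1+mincoin(0)=1+0=1) = 1
mincoin(2) = min(1+mincoin(1)=1+1=2) = 2
mincoin(3) = min(1+mincoin(2)=1+2=3) = 3
mincoin(4) = min(1+mincoin(3)=1+3=4) = 4
mincoin(5) = min(1+mincoin(4)=1+4=5) = 5
mincoin(6) = min(1+mincoin(5)=1+5=6) = 6
mincoin(7) = min(1+mincoin(6)=1+6=7, 1+mincoin(0)=1+0=1) = 1
mincoin(8) = min(1+mincoin(7)=1+1=2, 1+mincoin(1)=1+1=2) = 2
mincoin(9) = min(1+mincoin(8)=1+2=3, 1+mincoin(2)=1+2=3, 1+mincoin(0)=1+0=1) = 1
mincoin(10) = min(1+mincoin(9)=1+1=2, 1+mincoin(3)=1+3=4, 1+mincoin(1)=1+1=2) = 2
mincoin(11) = min(1+mincoin(10)=1+2=3, 1+mincoin(4)=1+4=5, 1+mincoin(2)=1+2=3) = 3
mincoin(12) = min(1+mincoin(11)=1+3=4, 1+mincoin(5)=1+5=6, 1+mincoin(3)=1+3=4) = 4
mincoin(13) = min(1+mincoin(12)=1+4=5, 1+mincoin(6)=1+6=7, 1+mincoin(4)=1+4=5) = 5
mincoin(14) = min(1+mincoin(13)=1+5=6, 1+mincoin(7)=1+1=2, 1+mincoin(5)=1+5=6) = 2
mincoin(15) = min(1+mincoin(14)=1+2=3, 1+mincoin(8)=1+2=3, 1+mincoin(6)=1+6=7) = 3
mincoin(16) = min(1+mincoin(15)=1+3=4, 1+mincoin(9)=1+1=2, 1+mincoin(7)=1+1=2) = 2
mincoin(17) = min(1+mincoin(16)=1+2=3, 1+mincoin(10)=1+2=3, 1+mincoin(8)=1+2=3) = 3
mincoin(18) = min(1+mincoin(17)=1+3=4, 1+mincoin(11)=1+3=4, 1+mincoin(9)=1+1=2) = 2

2


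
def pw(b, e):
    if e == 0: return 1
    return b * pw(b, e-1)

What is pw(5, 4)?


pw(5, 4)
= 5 * pw(5, 3)
= 5 * 5 * pw(5, 2)
= 5 * 5 * 5 * pw(5, 1)
= 5 * 5 * 5 * 5 * pw(5, 0)
= 5 * 5 * 5 * 5 * 1
= 625

625


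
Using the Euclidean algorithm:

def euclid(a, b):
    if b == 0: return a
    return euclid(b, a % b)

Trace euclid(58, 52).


euclid(58, 52) = euclid(52, 6)
euclid(52, 6) = euclid(6, 4)
euclid(6, 4) = euclid(4, 2)
euclid(4, 2) = euclid(2, 0)
euclid(2, 0) = 2  (base case)

2


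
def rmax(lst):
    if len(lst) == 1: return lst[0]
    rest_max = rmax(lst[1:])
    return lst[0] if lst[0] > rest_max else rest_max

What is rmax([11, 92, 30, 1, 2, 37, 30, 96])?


rmax([11, 92, 30, 1, 2, 37, 30, 96]): compare 11 with rmax([92, 30, 1, 2, 37, 30, 96])
rmax([92, 30, 1, 2, 37, 30, 96]): compare 92 with rmax([30, 1, 2, 37, 30, 96])
rmax([30, 1, 2, 37, 30, 96]): compare 30 with rmax([1, 2, 37, 30, 96])
rmax([1, 2, 37, 30, 96]): compare 1 with rmax([2, 37, 30, 96])
rmax([2, 37, 30, 96]): compare 2 with rmax([37, 30, 96])
rmax([37, 30, 96]): compare 37 with rmax([30, 96])
rmax([30, 96]): compare 30 with rmax([96])
rmax([96]) = 96  (base case)
Compare 30 with 96 -> 96
Compare 37 with 96 -> 96
Compare 2 with 96 -> 96
Compare 1 with 96 -> 96
Compare 30 with 96 -> 96
Compare 92 with 96 -> 96
Compare 11 with 96 -> 96

96


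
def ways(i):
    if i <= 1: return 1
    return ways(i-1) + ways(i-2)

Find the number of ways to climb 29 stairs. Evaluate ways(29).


Building up from base cases:
ways(0) = 1
ways(1) = 1
ways(2) = ways(1) + ways(0) = 1 + 1 = 2
ways(3) = ways(2) + ways(1) = 2 + 1 = 3
ways(4) = ways(3) + ways(2) = 3 + 2 = 5
ways(5) = ways(4) + ways(3) = 5 + 3 = 8
ways(6) = ways(5) + ways(4) = 8 + 5 = 13
ways(7) = ways(6) + ways(5) = 13 + 8 = 21
ways(8) = ways(7) + ways(6) = 21 + 13 = 34
ways(9) = ways(8) + ways(7) = 34 + 21 = 55
ways(10) = ways(9) + ways(8) = 55 + 34 = 89
ways(11) = ways(10) + ways(9) = 89 + 55 = 144
ways(12) = ways(11) + ways(10) = 144 + 89 = 233
ways(13) = ways(12) + ways(11) = 233 + 144 = 377
ways(14) = ways(13) + ways(12) = 377 + 233 = 610
ways(15) = ways(14) + ways(13) = 610 + 377 = 987
ways(16) = ways(15) + ways(14) = 987 + 610 = 1597
ways(17) = ways(16) + ways(15) = 1597 + 987 = 2584
ways(18) = ways(17) + ways(16) = 2584 + 1597 = 4181
ways(19) = ways(18) + ways(17) = 4181 + 2584 = 6765
ways(20) = ways(19) + ways(18) = 6765 + 4181 = 10946
ways(21) = ways(20) + ways(19) = 10946 + 6765 = 17711
ways(22) = ways(21) + ways(20) = 17711 + 10946 = 28657
ways(23) = ways(22) + ways(21) = 28657 + 17711 = 46368
ways(24) = ways(23) + ways(22) = 46368 + 28657 = 75025
ways(25) = ways(24) + ways(23) = 75025 + 46368 = 121393
ways(26) = ways(25) + ways(24) = 121393 + 75025 = 196418
ways(27) = ways(26) + ways(25) = 196418 + 121393 = 317811
ways(28) = ways(27) + ways(26) = 317811 + 196418 = 514229
ways(29) = ways(28) + ways(27) = 514229 + 317811 = 832040

832040


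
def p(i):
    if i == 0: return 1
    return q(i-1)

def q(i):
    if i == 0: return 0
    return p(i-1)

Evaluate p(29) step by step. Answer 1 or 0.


p(29) = q(28)
q(28) = p(27)
p(27) = q(26)
q(26) = p(25)
p(25) = q(24)
q(24) = p(23)
p(23) = q(22)
q(22) = p(21)
p(21) = q(20)
q(20) = p(19)
p(19) = q(18)
q(18) = p(17)
p(17) = q(16)
q(16) = p(15)
p(15) = q(14)
q(14) = p(13)
p(13) = q(12)
q(12) = p(11)
p(11) = q(10)
q(10) = p(9)
p(9) = q(8)
q(8) = p(7)
p(7) = q(6)
q(6) = p(5)
p(5) = q(4)
q(4) = p(3)
p(3) = q(2)
q(2) = p(1)
p(1) = q(0)
q(0) = 0  (base case)
Result: 0

0


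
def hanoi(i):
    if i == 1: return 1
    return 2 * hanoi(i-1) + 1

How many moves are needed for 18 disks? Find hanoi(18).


hanoi(18) = 2 * hanoi(17) + 1
hanoi(17) = 2 * hanoi(16) + 1
hanoi(16) = 2 * hanoi(15) + 1
hanoi(15) = 2 * hanoi(14) + 1
hanoi(14) = 2 * hanoi(13) + 1
hanoi(13) = 2 * hanoi(12) + 1
hanoi(12) = 2 * hanoi(11) + 1
hanoi(11) = 2 * hanoi(10) + 1
hanoi(10) = 2 * hanoi(9) + 1
hanoi(9) = 2 * hanoi(8) + 1
hanoi(8) = 2 * hanoi(7) + 1
hanoi(7) = 2 * hanoi(6) + 1
hanoi(6) = 2 * hanoi(5) + 1
hanoi(5) = 2 * hanoi(4) + 1
hanoi(4) = 2 * hanoi(3) + 1
hanoi(3) = 2 * hanoi(2) + 1
hanoi(2) = 2 * hanoi(1) + 1
hanoi(1) = 1  (base case)
hanoi(2) = 2 * 1 + 1 = 3
hanoi(3) = 2 * 3 + 1 = 7
hanoi(4) = 2 * 7 + 1 = 15
hanoi(5) = 2 * 15 + 1 = 31
hanoi(6) = 2 * 31 + 1 = 63
hanoi(7) = 2 * 63 + 1 = 127
hanoi(8) = 2 * 127 + 1 = 255
hanoi(9) = 2 * 255 + 1 = 511
hanoi(10) = 2 * 511 + 1 = 1023
hanoi(11) = 2 * 1023 + 1 = 2047
hanoi(12) = 2 * 2047 + 1 = 4095
hanoi(13) = 2 * 4095 + 1 = 8191
hanoi(14) = 2 * 8191 + 1 = 16383
hanoi(15) = 2 * 16383 + 1 = 32767
hanoi(16) = 2 * 32767 + 1 = 65535
hanoi(17) = 2 * 65535 + 1 = 131071
hanoi(18) = 2 * 131071 + 1 = 262143

262143


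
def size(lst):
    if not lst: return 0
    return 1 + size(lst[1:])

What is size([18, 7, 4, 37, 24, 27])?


size([18, 7, 4, 37, 24, 27]) = 1 + size([7, 4, 37, 24, 27])
size([7, 4, 37, 24, 27]) = 1 + size([4, 37, 24, 27])
size([4, 37, 24, 27]) = 1 + size([37, 24, 27])
size([37, 24, 27]) = 1 + size([24, 27])
size([24, 27]) = 1 + size([27])
size([27]) = 1 + size([])
size([]) = 0  (base case)
Unwinding: 1 + 1 + 1 + 1 + 1 + 1 + 0 = 6

6


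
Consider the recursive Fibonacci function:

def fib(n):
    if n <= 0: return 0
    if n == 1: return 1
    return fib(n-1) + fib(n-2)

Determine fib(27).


Computing fib(27) bottom-up:
fib(0) = 0
fib(1) = 1
fib(2) = fib(1) + fib(0) = 1 + 0 = 1
fib(3) = fib(2) + fib(1) = 1 + 1 = 2
fib(4) = fib(3) + fib(2) = 2 + 1 = 3
fib(5) = fib(4) + fib(3) = 3 + 2 = 5
fib(6) = fib(5) + fib(4) = 5 + 3 = 8
fib(7) = fib(6) + fib(5) = 8 + 5 = 13
fib(8) = fib(7) + fib(6) = 13 + 8 = 21
fib(9) = fib(8) + fib(7) = 21 + 13 = 34
fib(10) = fib(9) + fib(8) = 34 + 21 = 55
fib(11) = fib(10) + fib(9) = 55 + 34 = 89
fib(12) = fib(11) + fib(10) = 89 + 55 = 144
fib(13) = fib(12) + fib(11) = 144 + 89 = 233
fib(14) = fib(13) + fib(12) = 233 + 144 = 377
fib(15) = fib(14) + fib(13) = 377 + 233 = 610
fib(16) = fib(15) + fib(14) = 610 + 377 = 987
fib(17) = fib(16) + fib(15) = 987 + 610 = 1597
fib(18) = fib(17) + fib(16) = 1597 + 987 = 2584
fib(19) = fib(18) + fib(17) = 2584 + 1597 = 4181
fib(20) = fib(19) + fib(18) = 4181 + 2584 = 6765
fib(21) = fib(20) + fib(19) = 6765 + 4181 = 10946
fib(22) = fib(21) + fib(20) = 10946 + 6765 = 17711
fib(23) = fib(22) + fib(21) = 17711 + 10946 = 28657
fib(24) = fib(23) + fib(22) = 28657 + 17711 = 46368
fib(25) = fib(24) + fib(23) = 46368 + 28657 = 75025
fib(26) = fib(25) + fib(24) = 75025 + 46368 = 121393
fib(27) = fib(26) + fib(25) = 121393 + 75025 = 196418

196418


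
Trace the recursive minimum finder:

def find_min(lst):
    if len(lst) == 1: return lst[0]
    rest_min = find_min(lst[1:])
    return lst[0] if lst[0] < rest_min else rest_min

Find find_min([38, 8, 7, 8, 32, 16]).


find_min([38, 8, 7, 8, 32, 16]): compare 38 with find_min([8, 7, 8, 32, 16])
find_min([8, 7, 8, 32, 16]): compare 8 with find_min([7, 8, 32, 16])
find_min([7, 8, 32, 16]): compare 7 with find_min([8, 32, 16])
find_min([8, 32, 16]): compare 8 with find_min([32, 16])
find_min([32, 16]): compare 32 with find_min([16])
find_min([16]) = 16  (base case)
Compare 32 with 16 -> 16
Compare 8 with 16 -> 8
Compare 7 with 8 -> 7
Compare 8 with 7 -> 7
Compare 38 with 7 -> 7

7


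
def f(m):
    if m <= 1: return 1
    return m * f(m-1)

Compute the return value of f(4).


f(4)
= 4 * f(3)
= 4 * 3 * f(2)
= 4 * 3 * 2 * f(1)
= 4 * 3 * 2 * 1
= 24

24


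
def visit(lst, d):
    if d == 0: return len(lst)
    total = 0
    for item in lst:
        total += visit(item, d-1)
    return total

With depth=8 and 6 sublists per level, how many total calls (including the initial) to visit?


At depth 0 (root): 1 call
At depth 1: each of 1 parents calls visit on 6 children = 6 calls
At depth 2: each of 6 parents calls visit on 6 children = 36 calls
At depth 3: each of 36 parents calls visit on 6 children = 216 calls
At depth 4: each of 216 parents calls visit on 6 children = 1296 calls
At depth 5: each of 1296 parents calls visit on 6 children = 7776 calls
At depth 6: each of 7776 parents calls visit on 6 children = 46656 calls
At depth 7: each of 46656 parents calls visit on 6 children = 279936 calls
At depth 8: each of 279936 parents calls visit on 6 children = 1679616 calls
Total: 1 + 6 + 36 + 216 + 1296 + 7776 + 46656 + 279936 + 1679616 = 2015539

2015539


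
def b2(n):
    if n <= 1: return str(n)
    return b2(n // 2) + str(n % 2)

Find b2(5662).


b2(5662) = b2(2831) + '0'
b2(2831) = b2(1415) + '1'
b2(1415) = b2(707) + '1'
b2(707) = b2(353) + '1'
b2(353) = b2(176) + '1'
b2(176) = b2(88) + '0'
b2(88) = b2(44) + '0'
b2(44) = b2(22) + '0'
b2(22) = b2(11) + '0'
b2(11) = b2(5) + '1'
b2(5) = b2(2) + '1'
b2(2) = b2(1) + '0'
b2(1) = '1'  (base case)
Concatenating: '1' + '0' + '1' + '1' + '0' + '0' + '0' + '0' + '1' + '1' + '1' + '1' + '0' = '1011000011110'

1011000011110


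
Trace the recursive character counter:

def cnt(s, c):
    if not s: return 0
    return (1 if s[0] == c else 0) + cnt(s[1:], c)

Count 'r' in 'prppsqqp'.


s[0]='p' != 'r' -> 0
s[0]='r' == 'r' -> 1
s[0]='p' != 'r' -> 0
s[0]='p' != 'r' -> 0
s[0]='s' != 'r' -> 0
s[0]='q' != 'r' -> 0
s[0]='q' != 'r' -> 0
s[0]='p' != 'r' -> 0
Sum: 0 + 1 + 0 + 0 + 0 + 0 + 0 + 0 = 1

1


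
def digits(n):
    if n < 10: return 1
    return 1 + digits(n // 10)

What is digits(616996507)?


digits(616996507) = 1 + digits(61699650)
digits(61699650) = 1 + digits(6169965)
digits(6169965) = 1 + digits(616996)
digits(616996) = 1 + digits(61699)
digits(61699) = 1 + digits(6169)
digits(6169) = 1 + digits(616)
digits(616) = 1 + digits(61)
digits(61) = 1 + digits(6)
digits(6) = 1  (base case: 6 < 10)
Unwinding: 1 + 1 + 1 + 1 + 1 + 1 + 1 + 1 + 1 = 9

9


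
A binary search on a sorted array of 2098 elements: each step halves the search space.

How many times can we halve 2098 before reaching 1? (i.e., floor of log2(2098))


2098 / 2 = 1049
1049 / 2 = 524
524 / 2 = 262
262 / 2 = 131
131 / 2 = 65
65 / 2 = 32
32 / 2 = 16
16 / 2 = 8
8 / 2 = 4
4 / 2 = 2
2 / 2 = 1
Reached 1 after 11 halvings

11


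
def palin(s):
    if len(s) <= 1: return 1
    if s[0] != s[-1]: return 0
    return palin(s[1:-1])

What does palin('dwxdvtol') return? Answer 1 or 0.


palin('dwxdvtol'): s[0]='d' != s[-1]='l' -> return 0
Result: 0 (not a palindrome)

0


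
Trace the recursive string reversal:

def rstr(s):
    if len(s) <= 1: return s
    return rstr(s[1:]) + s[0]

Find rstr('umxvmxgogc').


rstr('umxvmxgogc') = rstr('mxvmxgogc') + 'u'
rstr('mxvmxgogc') = rstr('xvmxgogc') + 'm'
rstr('xvmxgogc') = rstr('vmxgogc') + 'x'
rstr('vmxgogc') = rstr('mxgogc') + 'v'
rstr('mxgogc') = rstr('xgogc') + 'm'
rstr('xgogc') = rstr('gogc') + 'x'
rstr('gogc') = rstr('ogc') + 'g'
rstr('ogc') = rstr('gc') + 'o'
rstr('gc') = rstr('c') + 'g'
rstr('c') = 'c'  (base case)
Concatenating: 'c' + 'g' + 'o' + 'g' + 'x' + 'm' + 'v' + 'x' + 'm' + 'u' = 'cgogxmvxmu'

cgogxmvxmu


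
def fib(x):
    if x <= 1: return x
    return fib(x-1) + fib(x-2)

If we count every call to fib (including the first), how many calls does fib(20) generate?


Let C(n) = total calls for fib(n)
C(0) = 1, C(1) = 1
C(2) = 1 + C(1) + C(0) = 1 + 1 + 1 = 3
C(3) = 1 + C(2) + C(1) = 1 + 3 + 1 = 5
C(4) = 1 + C(3) + C(2) = 1 + 5 + 3 = 9
C(5) = 1 + C(4) + C(3) = 1 + 9 + 5 = 15
C(6) = 1 + C(5) + C(4) = 1 + 15 + 9 = 25
C(7) = 1 + C(6) + C(5) = 1 + 25 + 15 = 41
C(8) = 1 + C(7) + C(6) = 1 + 41 + 25 = 67
C(9) = 1 + C(8) + C(7) = 1 + 67 + 41 = 109
C(10) = 1 + C(9) + C(8) = 1 + 109 + 67 = 177
C(11) = 1 + C(10) + C(9) = 1 + 177 + 109 = 287
C(12) = 1 + C(11) + C(10) = 1 + 287 + 177 = 465
C(13) = 1 + C(12) + C(11) = 1 + 465 + 287 = 753
C(14) = 1 + C(13) + C(12) = 1 + 753 + 465 = 1219
C(15) = 1 + C(14) + C(13) = 1 + 1219 + 753 = 1973
C(16) = 1 + C(15) + C(14) = 1 + 1973 + 1219 = 3193
C(17) = 1 + C(16) + C(15) = 1 + 3193 + 1973 = 5167
C(18) = 1 + C(17) + C(16) = 1 + 5167 + 3193 = 8361
C(19) = 1 + C(18) + C(17) = 1 + 8361 + 5167 = 13529
C(20) = 1 + C(19) + C(18) = 1 + 13529 + 8361 = 21891

21891


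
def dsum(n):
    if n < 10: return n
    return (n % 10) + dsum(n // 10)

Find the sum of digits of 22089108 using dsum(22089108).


dsum(22089108) = 8 + dsum(2208910)
dsum(2208910) = 0 + dsum(220891)
dsum(220891) = 1 + dsum(22089)
dsum(22089) = 9 + dsum(2208)
dsum(2208) = 8 + dsum(220)
dsum(220) = 0 + dsum(22)
dsum(22) = 2 + dsum(2)
dsum(2) = 2  (base case)
Total: 8 + 0 + 1 + 9 + 8 + 0 + 2 + 2 = 30

30


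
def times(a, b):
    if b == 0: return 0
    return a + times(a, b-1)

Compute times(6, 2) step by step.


times(6, 2) = 6 + times(6, 1)
times(6, 1) = 6 + times(6, 0)
times(6, 0) = 0  (base case)
Total: 6 + 6 + 0 = 12

12


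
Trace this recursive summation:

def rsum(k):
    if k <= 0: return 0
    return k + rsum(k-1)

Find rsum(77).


rsum(77)
= 77 + 76 + 75 + 74 + 73 + 72 + 71 + 70 + 69 + 68 + 67 + 66 + 65 + 64 + 63 + 62 + 61 + 60 + 59 + 58 + 57 + 56 + 55 + 54 + 53 + 52 + 51 + 50 + 49 + 48 + 47 + 46 + 45 + 44 + 43 + 42 + 41 + 40 + 39 + 38 + 37 + 36 + 35 + 34 + 33 + 32 + 31 + 30 + 29 + 28 + 27 + 26 + 25 + 24 + 23 + 22 + 21 + 20 + 19 + 18 + 17 + 16 + 15 + 14 + 13 + 12 + 11 + 10 + 9 + 8 + 7 + 6 + 5 + 4 + 3 + 2 + 1 + rsum(0)
= 77 + 76 + 75 + 74 + 73 + 72 + 71 + 70 + 69 + 68 + 67 + 66 + 65 + 64 + 63 + 62 + 61 + 60 + 59 + 58 + 57 + 56 + 55 + 54 + 53 + 52 + 51 + 50 + 49 + 48 + 47 + 46 + 45 + 44 + 43 + 42 + 41 + 40 + 39 + 38 + 37 + 36 + 35 + 34 + 33 + 32 + 31 + 30 + 29 + 28 + 27 + 26 + 25 + 24 + 23 + 22 + 21 + 20 + 19 + 18 + 17 + 16 + 15 + 14 + 13 + 12 + 11 + 10 + 9 + 8 + 7 + 6 + 5 + 4 + 3 + 2 + 1 + 0
= 3003

3003


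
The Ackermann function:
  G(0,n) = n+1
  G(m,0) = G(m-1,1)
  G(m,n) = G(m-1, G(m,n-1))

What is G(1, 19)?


G(1, 19) = G(0, G(1, 18))
  G(1, 18) = G(0, G(1, 17))
    G(1, 17) = G(0, G(1, 16))
      G(1, 16) = G(0, G(1, 15))
        G(1, 15) = G(0, G(1, 14))
          G(1, 14) = G(0, G(1, 13))
          G(1, 13) = G(0, G(1, 12))
          G(1, 12) = G(0, G(1, 11))
          G(1, 11) = G(0, G(1, 10))
          G(1, 10) = G(0, G(1, 9))
          G(1, 9) = G(0, G(1, 8))
          G(1, 8) = G(0, G(1, 7))
          G(1, 7) = G(0, G(1, 6))
          G(1, 6) = G(0, G(1, 5))
          G(1, 5) = G(0, G(1, 4))
          G(1, 4) = G(0, G(1, 3))
          G(1, 3) = G(0, G(1, 2))
          G(1, 2) = G(0, G(1, 1))
          G(1, 1) = G(0, G(1, 0))
          G(1, 0) = G(0, 1)
          G(0, 1) = 2
            = G(0, 2)
          G(0, 2) = 3
            = G(0, 3)
          G(0, 3) = 4
... (trace truncated)
Result: G(1, 19) = 21

21


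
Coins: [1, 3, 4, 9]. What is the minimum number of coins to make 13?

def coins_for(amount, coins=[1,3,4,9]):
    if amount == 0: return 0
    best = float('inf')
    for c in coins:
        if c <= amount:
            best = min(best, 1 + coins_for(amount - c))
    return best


Building up with DP:
coins_for(0) = 0
coins_for(1) = min(1+coins_for(0)=1+0=1) = 1
coins_for(2) = min(1+coins_for(1)=1+1=2) = 2
coins_for(3) = min(1+coins_for(2)=1+2=3, 1+coins_for(0)=1+0=1) = 1
coins_for(4) = min(1+coins_for(3)=1+1=2, 1+coins_for(1)=1+1=2, 1+coins_for(0)=1+0=1) = 1
coins_for(5) = min(1+coins_for(4)=1+1=2, 1+coins_for(2)=1+2=3, 1+coins_for(1)=1+1=2) = 2
coins_for(6) = min(1+coins_for(5)=1+2=3, 1+coins_for(3)=1+1=2, 1+coins_for(2)=1+2=3) = 2
coins_for(7) = min(1+coins_for(6)=1+2=3, 1+coins_for(4)=1+1=2, 1+coins_for(3)=1+1=2) = 2
coins_for(8) = min(1+coins_for(7)=1+2=3, 1+coins_for(5)=1+2=3, 1+coins_for(4)=1+1=2) = 2
coins_for(9) = min(1+coins_for(8)=1+2=3, 1+coins_for(6)=1+2=3, 1+coins_for(5)=1+2=3, 1+coins_for(0)=1+0=1) = 1
coins_for(10) = min(1+coins_for(9)=1+1=2, 1+coins_for(7)=1+2=3, 1+coins_for(6)=1+2=3, 1+coins_for(1)=1+1=2) = 2
coins_for(11) = min(1+coins_for(10)=1+2=3, 1+coins_for(8)=1+2=3, 1+coins_for(7)=1+2=3, 1+coins_for(2)=1+2=3) = 3
coins_for(12) = min(1+coins_for(11)=1+3=4, 1+coins_for(9)=1+1=2, 1+coins_for(8)=1+2=3, 1+coins_for(3)=1+1=2) = 2
coins_for(13) = min(1+coins_for(12)=1+2=3, 1+coins_for(10)=1+2=3, 1+coins_for(9)=1+1=2, 1+coins_for(4)=1+1=2) = 2

2


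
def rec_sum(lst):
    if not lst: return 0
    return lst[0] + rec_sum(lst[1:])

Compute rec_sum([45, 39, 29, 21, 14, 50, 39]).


rec_sum([45, 39, 29, 21, 14, 50, 39]) = 45 + rec_sum([39, 29, 21, 14, 50, 39])
rec_sum([39, 29, 21, 14, 50, 39]) = 39 + rec_sum([29, 21, 14, 50, 39])
rec_sum([29, 21, 14, 50, 39]) = 29 + rec_sum([21, 14, 50, 39])
rec_sum([21, 14, 50, 39]) = 21 + rec_sum([14, 50, 39])
rec_sum([14, 50, 39]) = 14 + rec_sum([50, 39])
rec_sum([50, 39]) = 50 + rec_sum([39])
rec_sum([39]) = 39 + rec_sum([])
rec_sum([]) = 0  (base case)
Total: 45 + 39 + 29 + 21 + 14 + 50 + 39 + 0 = 237

237


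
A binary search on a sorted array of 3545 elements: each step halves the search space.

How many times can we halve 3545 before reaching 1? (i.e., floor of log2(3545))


3545 / 2 = 1772
1772 / 2 = 886
886 / 2 = 443
443 / 2 = 221
221 / 2 = 110
110 / 2 = 55
55 / 2 = 27
27 / 2 = 13
13 / 2 = 6
6 / 2 = 3
3 / 2 = 1
Reached 1 after 11 halvings

11


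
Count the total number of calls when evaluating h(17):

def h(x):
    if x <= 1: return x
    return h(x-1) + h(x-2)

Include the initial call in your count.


Let C(n) = total calls for h(n)
C(0) = 1, C(1) = 1
C(2) = 1 + C(1) + C(0) = 1 + 1 + 1 = 3
C(3) = 1 + C(2) + C(1) = 1 + 3 + 1 = 5
C(4) = 1 + C(3) + C(2) = 1 + 5 + 3 = 9
C(5) = 1 + C(4) + C(3) = 1 + 9 + 5 = 15
C(6) = 1 + C(5) + C(4) = 1 + 15 + 9 = 25
C(7) = 1 + C(6) + C(5) = 1 + 25 + 15 = 41
C(8) = 1 + C(7) + C(6) = 1 + 41 + 25 = 67
C(9) = 1 + C(8) + C(7) = 1 + 67 + 41 = 109
C(10) = 1 + C(9) + C(8) = 1 + 109 + 67 = 177
C(11) = 1 + C(10) + C(9) = 1 + 177 + 109 = 287
C(12) = 1 + C(11) + C(10) = 1 + 287 + 177 = 465
C(13) = 1 + C(12) + C(11) = 1 + 465 + 287 = 753
C(14) = 1 + C(13) + C(12) = 1 + 753 + 465 = 1219
C(15) = 1 + C(14) + C(13) = 1 + 1219 + 753 = 1973
C(16) = 1 + C(15) + C(14) = 1 + 1973 + 1219 = 3193
C(17) = 1 + C(16) + C(15) = 1 + 3193 + 1973 = 5167

5167


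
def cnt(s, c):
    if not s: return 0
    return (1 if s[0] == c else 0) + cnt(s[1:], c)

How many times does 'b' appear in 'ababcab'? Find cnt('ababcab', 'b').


s[0]='a' != 'b' -> 0
s[0]='b' == 'b' -> 1
s[0]='a' != 'b' -> 0
s[0]='b' == 'b' -> 1
s[0]='c' != 'b' -> 0
s[0]='a' != 'b' -> 0
s[0]='b' == 'b' -> 1
Sum: 0 + 1 + 0 + 1 + 0 + 0 + 1 = 3

3


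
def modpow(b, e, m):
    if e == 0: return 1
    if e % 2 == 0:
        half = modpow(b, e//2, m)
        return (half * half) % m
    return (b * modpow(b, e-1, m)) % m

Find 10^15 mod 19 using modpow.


modpow(10, 15, 19): e is odd, compute modpow(10, 14, 19)
  modpow(10, 14, 19): e is even, compute modpow(10, 7, 19)
    modpow(10, 7, 19): e is odd, compute modpow(10, 6, 19)
      modpow(10, 6, 19): e is even, compute modpow(10, 3, 19)
        modpow(10, 3, 19): e is odd, compute modpow(10, 2, 19)
          modpow(10, 2, 19): e is even, compute modpow(10, 1, 19)
          modpow(10, 1, 19): e is odd, compute modpow(10, 0, 19)
          modpow(10, 0, 19) = 1
          (10 * 1) % 19 = 10
          half=10, (10*10) % 19 = 5
        (10 * 5) % 19 = 12
      half=12, (12*12) % 19 = 11
    (10 * 11) % 19 = 15
  half=15, (15*15) % 19 = 16
(10 * 16) % 19 = 8

8


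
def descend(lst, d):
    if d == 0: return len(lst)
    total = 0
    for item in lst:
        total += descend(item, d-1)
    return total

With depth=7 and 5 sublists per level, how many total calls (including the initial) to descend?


At depth 0 (root): 1 call
At depth 1: each of 1 parents calls descend on 5 children = 5 calls
At depth 2: each of 5 parents calls descend on 5 children = 25 calls
At depth 3: each of 25 parents calls descend on 5 children = 125 calls
At depth 4: each of 125 parents calls descend on 5 children = 625 calls
At depth 5: each of 625 parents calls descend on 5 children = 3125 calls
At depth 6: each of 3125 parents calls descend on 5 children = 15625 calls
At depth 7: each of 15625 parents calls descend on 5 children = 78125 calls
Total: 1 + 5 + 25 + 125 + 625 + 3125 + 15625 + 78125 = 97656

97656


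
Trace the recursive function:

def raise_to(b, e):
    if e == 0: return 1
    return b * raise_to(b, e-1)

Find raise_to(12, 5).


raise_to(12, 5)
= 12 * raise_to(12, 4)
= 12 * 12 * raise_to(12, 3)
= 12 * 12 * 12 * raise_to(12, 2)
= 12 * 12 * 12 * 12 * raise_to(12, 1)
= 12 * 12 * 12 * 12 * 12 * raise_to(12, 0)
= 12 * 12 * 12 * 12 * 12 * 1
= 248832

248832


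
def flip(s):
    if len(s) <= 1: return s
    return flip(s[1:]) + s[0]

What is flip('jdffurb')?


flip('jdffurb') = flip('dffurb') + 'j'
flip('dffurb') = flip('ffurb') + 'd'
flip('ffurb') = flip('furb') + 'f'
flip('furb') = flip('urb') + 'f'
flip('urb') = flip('rb') + 'u'
flip('rb') = flip('b') + 'r'
flip('b') = 'b'  (base case)
Concatenating: 'b' + 'r' + 'u' + 'f' + 'f' + 'd' + 'j' = 'bruffdj'

bruffdj


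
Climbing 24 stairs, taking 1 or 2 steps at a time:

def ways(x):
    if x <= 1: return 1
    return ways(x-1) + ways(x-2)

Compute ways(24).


Building up from base cases:
ways(0) = 1
ways(1) = 1
ways(2) = ways(1) + ways(0) = 1 + 1 = 2
ways(3) = ways(2) + ways(1) = 2 + 1 = 3
ways(4) = ways(3) + ways(2) = 3 + 2 = 5
ways(5) = ways(4) + ways(3) = 5 + 3 = 8
ways(6) = ways(5) + ways(4) = 8 + 5 = 13
ways(7) = ways(6) + ways(5) = 13 + 8 = 21
ways(8) = ways(7) + ways(6) = 21 + 13 = 34
ways(9) = ways(8) + ways(7) = 34 + 21 = 55
ways(10) = ways(9) + ways(8) = 55 + 34 = 89
ways(11) = ways(10) + ways(9) = 89 + 55 = 144
ways(12) = ways(11) + ways(10) = 144 + 89 = 233
ways(13) = ways(12) + ways(11) = 233 + 144 = 377
ways(14) = ways(13) + ways(12) = 377 + 233 = 610
ways(15) = ways(14) + ways(13) = 610 + 377 = 987
ways(16) = ways(15) + ways(14) = 987 + 610 = 1597
ways(17) = ways(16) + ways(15) = 1597 + 987 = 2584
ways(18) = ways(17) + ways(16) = 2584 + 1597 = 4181
ways(19) = ways(18) + ways(17) = 4181 + 2584 = 6765
ways(20) = ways(19) + ways(18) = 6765 + 4181 = 10946
ways(21) = ways(20) + ways(19) = 10946 + 6765 = 17711
ways(22) = ways(21) + ways(20) = 17711 + 10946 = 28657
ways(23) = ways(22) + ways(21) = 28657 + 17711 = 46368
ways(24) = ways(23) + ways(22) = 46368 + 28657 = 75025

75025
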